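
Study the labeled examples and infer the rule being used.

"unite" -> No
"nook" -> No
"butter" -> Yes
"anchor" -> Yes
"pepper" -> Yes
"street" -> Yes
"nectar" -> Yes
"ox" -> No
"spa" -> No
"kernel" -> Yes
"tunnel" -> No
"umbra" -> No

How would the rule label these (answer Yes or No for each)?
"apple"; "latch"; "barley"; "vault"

No, No, Yes, No

Rule: even length AND contains 'r'. This holds for each 'Yes' example and fails for each 'No' one.
"apple": length 5, no 'r' — doesn't match, so No.
"latch": length 5, no 'r' — doesn't match, so No.
"barley": length 6, has 'r' — checks out, so Yes.
"vault": length 5, no 'r' — doesn't match, so No.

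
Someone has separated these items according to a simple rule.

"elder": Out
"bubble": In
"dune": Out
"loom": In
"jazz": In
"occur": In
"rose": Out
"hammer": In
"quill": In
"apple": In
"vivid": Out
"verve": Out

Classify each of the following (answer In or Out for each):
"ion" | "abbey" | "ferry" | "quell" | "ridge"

A rule that fits every label: has a double letter — true of each 'In' example, false of each 'Out' one.
"ion": no doubled letter — does not pass, so Out.
"abbey": 'bb' doubled — has this property, so In.
"ferry": 'rr' doubled — has this property, so In.
"quell": 'll' doubled — has this property, so In.
"ridge": no doubled letter — does not pass, so Out.

Out, In, In, In, Out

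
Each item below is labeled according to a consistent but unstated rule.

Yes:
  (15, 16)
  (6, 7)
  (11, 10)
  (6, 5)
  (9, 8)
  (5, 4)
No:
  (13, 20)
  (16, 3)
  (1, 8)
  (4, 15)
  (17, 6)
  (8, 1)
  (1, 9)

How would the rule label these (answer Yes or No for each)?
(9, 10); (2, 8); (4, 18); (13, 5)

Yes, No, No, No

The pattern is that an item is 'Yes' exactly when: |first − second| ≤ 1.
(9, 10) → |9−10| = 1 → Yes.
(2, 8) → |2−8| = 6 → No.
(4, 18) → |4−18| = 14 → No.
(13, 5) → |13−5| = 8 → No.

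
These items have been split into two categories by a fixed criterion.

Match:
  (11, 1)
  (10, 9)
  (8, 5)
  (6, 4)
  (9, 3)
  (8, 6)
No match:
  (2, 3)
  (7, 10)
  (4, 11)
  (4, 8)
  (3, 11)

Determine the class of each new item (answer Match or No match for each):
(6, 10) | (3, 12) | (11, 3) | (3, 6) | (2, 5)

All 'Match' examples share one property — first > second — and every 'No match' example lacks it.
No match: (6, 10), since 6 < 10.
No match: (3, 12), since 3 < 12.
Match: (11, 3), since 11 > 3.
No match: (3, 6), since 3 < 6.
No match: (2, 5), since 2 < 5.

No match, No match, Match, No match, No match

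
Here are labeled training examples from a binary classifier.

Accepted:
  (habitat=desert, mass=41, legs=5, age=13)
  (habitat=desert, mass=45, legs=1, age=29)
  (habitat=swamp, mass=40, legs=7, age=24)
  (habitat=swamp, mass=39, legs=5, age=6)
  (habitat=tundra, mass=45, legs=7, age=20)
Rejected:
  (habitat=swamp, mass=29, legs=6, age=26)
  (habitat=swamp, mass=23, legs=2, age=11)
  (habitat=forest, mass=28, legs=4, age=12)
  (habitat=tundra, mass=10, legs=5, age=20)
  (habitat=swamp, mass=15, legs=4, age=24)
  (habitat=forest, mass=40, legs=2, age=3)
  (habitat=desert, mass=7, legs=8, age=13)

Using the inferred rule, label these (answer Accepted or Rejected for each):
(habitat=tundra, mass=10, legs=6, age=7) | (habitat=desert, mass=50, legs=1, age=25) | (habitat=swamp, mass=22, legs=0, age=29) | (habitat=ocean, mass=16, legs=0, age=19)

Rejected, Accepted, Rejected, Rejected

Rule: age ≥ 6 AND mass ≥ 39. This holds for each 'Accepted' example and fails for each 'Rejected' one.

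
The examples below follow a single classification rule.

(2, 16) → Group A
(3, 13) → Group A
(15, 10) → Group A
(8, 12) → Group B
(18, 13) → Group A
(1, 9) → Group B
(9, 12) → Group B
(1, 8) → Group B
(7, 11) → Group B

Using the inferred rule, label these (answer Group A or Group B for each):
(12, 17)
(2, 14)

Group A, Group A

Every 'Group A' example satisfies: max ≥ 13. None of the 'Group B' examples do.
(12, 17): max 17, satisfies this → Group A.
(2, 14): max 14, satisfies this → Group A.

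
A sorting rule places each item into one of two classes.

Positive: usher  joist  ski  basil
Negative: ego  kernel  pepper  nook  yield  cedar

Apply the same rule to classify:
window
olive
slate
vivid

All 'Positive' examples share one property — contains 's' — and every 'Negative' example lacks it.
window: no 's', fails the rule → Negative.
olive: no 's', fails the rule → Negative.
slate: has 's', passes → Positive.
vivid: no 's', fails the rule → Negative.

Negative, Negative, Positive, Negative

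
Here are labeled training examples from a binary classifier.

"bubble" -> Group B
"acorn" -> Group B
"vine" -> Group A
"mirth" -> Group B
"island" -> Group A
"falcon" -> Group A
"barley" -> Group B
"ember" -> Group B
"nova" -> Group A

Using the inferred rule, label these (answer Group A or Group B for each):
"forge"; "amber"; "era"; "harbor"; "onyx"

The pattern is that an item is 'Group A' exactly when: even length AND contains 'n'.
"forge": Group B (length 5, no 'n').
"amber": Group B (length 5, no 'n').
"era": Group B (length 3, no 'n').
"harbor": Group B (length 6, no 'n').
"onyx": Group A (length 4, has 'n').

Group B, Group B, Group B, Group B, Group A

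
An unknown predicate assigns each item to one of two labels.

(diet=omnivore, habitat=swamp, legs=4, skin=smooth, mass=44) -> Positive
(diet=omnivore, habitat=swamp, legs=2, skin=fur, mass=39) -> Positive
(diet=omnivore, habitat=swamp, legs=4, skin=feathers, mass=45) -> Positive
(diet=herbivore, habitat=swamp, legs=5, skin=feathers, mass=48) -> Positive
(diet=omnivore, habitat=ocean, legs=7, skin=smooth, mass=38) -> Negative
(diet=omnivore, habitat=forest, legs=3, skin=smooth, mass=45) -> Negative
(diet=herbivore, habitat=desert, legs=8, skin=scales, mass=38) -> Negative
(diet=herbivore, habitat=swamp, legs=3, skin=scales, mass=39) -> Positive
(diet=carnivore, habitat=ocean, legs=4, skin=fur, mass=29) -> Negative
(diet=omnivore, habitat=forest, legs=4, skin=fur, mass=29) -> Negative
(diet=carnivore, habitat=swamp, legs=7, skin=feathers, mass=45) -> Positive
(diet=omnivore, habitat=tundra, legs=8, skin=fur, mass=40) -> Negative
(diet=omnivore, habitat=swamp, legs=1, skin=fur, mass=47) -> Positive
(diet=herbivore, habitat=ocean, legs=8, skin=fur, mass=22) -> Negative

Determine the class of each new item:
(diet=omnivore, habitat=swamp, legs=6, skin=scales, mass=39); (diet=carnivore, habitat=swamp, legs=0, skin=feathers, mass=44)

Positive, Positive

Rule: habitat is swamp. This holds for each 'Positive' example and fails for each 'Negative' one.
(diet=omnivore, habitat=swamp, legs=6, skin=scales, mass=39) → habitat is swamp → Positive. (diet=carnivore, habitat=swamp, legs=0, skin=feathers, mass=44) → habitat is swamp → Positive.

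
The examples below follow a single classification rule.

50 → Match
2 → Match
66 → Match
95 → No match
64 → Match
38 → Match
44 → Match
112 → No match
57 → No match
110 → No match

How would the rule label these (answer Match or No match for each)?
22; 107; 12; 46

Match, No match, Match, Match

A rule that fits every label: even AND at most 66 — true of each 'Match' example, false of each 'No match' one.
22: 22 is even, 22 ≤ 66, meets the rule → Match. 107: 107 is odd, 107 > 66, lacks this property → No match. 12: 12 is even, 12 ≤ 66, meets the rule → Match. 46: 46 is even, 46 ≤ 66, meets the rule → Match.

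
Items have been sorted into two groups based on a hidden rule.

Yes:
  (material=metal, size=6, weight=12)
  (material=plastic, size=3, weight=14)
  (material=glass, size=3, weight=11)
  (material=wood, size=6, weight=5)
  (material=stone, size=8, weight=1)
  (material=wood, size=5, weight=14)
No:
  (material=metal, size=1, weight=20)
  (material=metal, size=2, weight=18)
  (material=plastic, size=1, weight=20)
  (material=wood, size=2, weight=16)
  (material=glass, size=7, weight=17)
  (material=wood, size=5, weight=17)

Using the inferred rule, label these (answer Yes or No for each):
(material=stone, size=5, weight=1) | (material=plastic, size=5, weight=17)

Yes, No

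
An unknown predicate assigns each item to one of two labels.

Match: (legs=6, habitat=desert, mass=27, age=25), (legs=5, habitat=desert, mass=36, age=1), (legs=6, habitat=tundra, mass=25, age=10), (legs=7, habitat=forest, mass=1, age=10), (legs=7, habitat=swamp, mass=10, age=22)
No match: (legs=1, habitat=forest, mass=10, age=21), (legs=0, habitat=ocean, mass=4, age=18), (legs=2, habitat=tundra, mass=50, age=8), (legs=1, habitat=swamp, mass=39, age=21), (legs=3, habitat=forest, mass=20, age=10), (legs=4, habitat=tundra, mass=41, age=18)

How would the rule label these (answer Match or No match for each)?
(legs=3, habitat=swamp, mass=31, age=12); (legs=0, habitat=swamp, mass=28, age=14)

No match, No match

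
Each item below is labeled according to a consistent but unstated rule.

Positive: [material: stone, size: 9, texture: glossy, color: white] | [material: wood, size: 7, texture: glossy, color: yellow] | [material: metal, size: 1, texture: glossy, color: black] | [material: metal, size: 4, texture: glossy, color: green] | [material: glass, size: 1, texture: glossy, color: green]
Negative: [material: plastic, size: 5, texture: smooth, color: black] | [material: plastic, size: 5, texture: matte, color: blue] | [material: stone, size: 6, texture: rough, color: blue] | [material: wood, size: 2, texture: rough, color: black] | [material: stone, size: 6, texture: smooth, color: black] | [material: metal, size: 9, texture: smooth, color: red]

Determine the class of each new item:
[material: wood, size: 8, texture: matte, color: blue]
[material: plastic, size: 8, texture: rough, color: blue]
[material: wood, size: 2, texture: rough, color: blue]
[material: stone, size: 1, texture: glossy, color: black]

A rule that fits every label: texture is glossy — true of each 'Positive' example, false of each 'Negative' one.
[material: wood, size: 8, texture: matte, color: blue] → texture is matte → Negative. [material: plastic, size: 8, texture: rough, color: blue] → texture is rough → Negative. [material: wood, size: 2, texture: rough, color: blue] → texture is rough → Negative. [material: stone, size: 1, texture: glossy, color: black] → texture is glossy → Positive.

Negative, Negative, Negative, Positive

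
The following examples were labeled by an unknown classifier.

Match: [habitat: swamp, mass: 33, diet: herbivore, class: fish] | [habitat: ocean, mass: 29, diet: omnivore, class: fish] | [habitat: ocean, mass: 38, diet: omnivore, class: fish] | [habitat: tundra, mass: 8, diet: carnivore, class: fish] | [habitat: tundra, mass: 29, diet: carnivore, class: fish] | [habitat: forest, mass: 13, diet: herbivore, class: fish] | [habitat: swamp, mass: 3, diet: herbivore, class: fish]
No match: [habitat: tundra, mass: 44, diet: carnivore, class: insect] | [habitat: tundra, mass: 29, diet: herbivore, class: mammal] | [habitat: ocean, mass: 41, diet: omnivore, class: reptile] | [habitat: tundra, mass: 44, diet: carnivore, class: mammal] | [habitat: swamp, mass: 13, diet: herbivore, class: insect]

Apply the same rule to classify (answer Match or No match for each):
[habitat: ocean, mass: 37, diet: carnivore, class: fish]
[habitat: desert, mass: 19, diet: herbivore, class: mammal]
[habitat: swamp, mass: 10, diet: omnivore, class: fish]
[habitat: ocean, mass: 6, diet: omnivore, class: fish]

Match, No match, Match, Match

A rule that fits every label: class is fish — true of each 'Match' example, false of each 'No match' one.
[habitat: ocean, mass: 37, diet: carnivore, class: fish] → class is fish → Match. [habitat: desert, mass: 19, diet: herbivore, class: mammal] → class is mammal → No match. [habitat: swamp, mass: 10, diet: omnivore, class: fish] → class is fish → Match. [habitat: ocean, mass: 6, diet: omnivore, class: fish] → class is fish → Match.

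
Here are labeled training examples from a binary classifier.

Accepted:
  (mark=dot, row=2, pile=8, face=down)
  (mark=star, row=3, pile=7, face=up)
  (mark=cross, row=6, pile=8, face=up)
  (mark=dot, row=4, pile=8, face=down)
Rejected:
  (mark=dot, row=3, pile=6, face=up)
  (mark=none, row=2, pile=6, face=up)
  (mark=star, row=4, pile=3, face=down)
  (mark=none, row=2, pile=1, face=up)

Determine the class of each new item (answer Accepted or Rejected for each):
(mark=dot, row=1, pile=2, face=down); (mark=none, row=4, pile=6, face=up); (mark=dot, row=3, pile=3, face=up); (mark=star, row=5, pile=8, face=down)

The simplest hypothesis consistent with all the labels is: pile ≥ 7.
(mark=dot, row=1, pile=2, face=down): Rejected (pile = 2). (mark=none, row=4, pile=6, face=up): Rejected (pile = 6). (mark=dot, row=3, pile=3, face=up): Rejected (pile = 3). (mark=star, row=5, pile=8, face=down): Accepted (pile = 8).

Rejected, Rejected, Rejected, Accepted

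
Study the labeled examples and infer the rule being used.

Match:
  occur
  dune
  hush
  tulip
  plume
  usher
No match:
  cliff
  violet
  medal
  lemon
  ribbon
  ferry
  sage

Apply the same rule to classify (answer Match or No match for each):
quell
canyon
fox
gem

Match, No match, No match, No match

Looking at the examples, the only property every 'Match' case has and every 'No match' case lacks is: contains 'u'.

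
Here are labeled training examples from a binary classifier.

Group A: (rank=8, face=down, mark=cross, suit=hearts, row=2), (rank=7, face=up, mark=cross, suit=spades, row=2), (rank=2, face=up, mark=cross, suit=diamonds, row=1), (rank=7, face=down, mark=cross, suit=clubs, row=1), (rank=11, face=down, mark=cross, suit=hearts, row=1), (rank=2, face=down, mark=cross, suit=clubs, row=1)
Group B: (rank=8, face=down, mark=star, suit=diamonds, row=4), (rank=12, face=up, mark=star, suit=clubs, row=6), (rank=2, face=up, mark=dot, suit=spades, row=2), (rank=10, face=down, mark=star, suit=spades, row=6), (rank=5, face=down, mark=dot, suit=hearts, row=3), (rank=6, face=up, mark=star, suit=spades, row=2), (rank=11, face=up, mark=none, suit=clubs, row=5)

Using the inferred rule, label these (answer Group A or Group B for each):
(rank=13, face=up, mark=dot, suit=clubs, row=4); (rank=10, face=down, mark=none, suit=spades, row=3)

Group B, Group B

The common property of the 'Group A' items is: mark is cross. No 'Group B' item has it.
Group B: (rank=13, face=up, mark=dot, suit=clubs, row=4), since mark is dot. Group B: (rank=10, face=down, mark=none, suit=spades, row=3), since mark is none.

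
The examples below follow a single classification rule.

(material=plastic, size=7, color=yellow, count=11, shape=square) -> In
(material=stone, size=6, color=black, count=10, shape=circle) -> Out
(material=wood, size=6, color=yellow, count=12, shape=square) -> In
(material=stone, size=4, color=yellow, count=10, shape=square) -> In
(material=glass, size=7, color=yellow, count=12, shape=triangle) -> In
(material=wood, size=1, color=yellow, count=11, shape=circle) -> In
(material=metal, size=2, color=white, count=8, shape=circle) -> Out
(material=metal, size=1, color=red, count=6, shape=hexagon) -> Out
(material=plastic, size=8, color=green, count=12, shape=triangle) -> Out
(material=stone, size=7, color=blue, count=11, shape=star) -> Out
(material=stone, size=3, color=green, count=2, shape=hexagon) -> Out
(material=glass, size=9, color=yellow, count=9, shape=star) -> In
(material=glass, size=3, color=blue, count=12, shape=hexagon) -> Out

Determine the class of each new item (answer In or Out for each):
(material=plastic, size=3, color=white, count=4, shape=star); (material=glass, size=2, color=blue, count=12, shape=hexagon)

The rule appears to be: color is yellow.
(material=plastic, size=3, color=white, count=4, shape=star) — color is white, hence Out.
(material=glass, size=2, color=blue, count=12, shape=hexagon) — color is blue, hence Out.

Out, Out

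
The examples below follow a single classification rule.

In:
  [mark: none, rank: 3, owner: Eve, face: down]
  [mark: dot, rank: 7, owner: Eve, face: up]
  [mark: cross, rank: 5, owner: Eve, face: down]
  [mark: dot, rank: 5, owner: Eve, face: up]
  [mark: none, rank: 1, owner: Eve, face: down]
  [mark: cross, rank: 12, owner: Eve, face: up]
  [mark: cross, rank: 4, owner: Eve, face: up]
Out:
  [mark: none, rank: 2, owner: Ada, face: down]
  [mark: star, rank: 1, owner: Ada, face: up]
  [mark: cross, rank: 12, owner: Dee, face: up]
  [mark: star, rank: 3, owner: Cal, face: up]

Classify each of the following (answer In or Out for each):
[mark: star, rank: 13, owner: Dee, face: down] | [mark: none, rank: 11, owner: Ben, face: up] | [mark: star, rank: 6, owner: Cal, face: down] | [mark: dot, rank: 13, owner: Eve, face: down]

The common property of the 'In' items is: owner is Eve. No 'Out' item has it.

Out, Out, Out, In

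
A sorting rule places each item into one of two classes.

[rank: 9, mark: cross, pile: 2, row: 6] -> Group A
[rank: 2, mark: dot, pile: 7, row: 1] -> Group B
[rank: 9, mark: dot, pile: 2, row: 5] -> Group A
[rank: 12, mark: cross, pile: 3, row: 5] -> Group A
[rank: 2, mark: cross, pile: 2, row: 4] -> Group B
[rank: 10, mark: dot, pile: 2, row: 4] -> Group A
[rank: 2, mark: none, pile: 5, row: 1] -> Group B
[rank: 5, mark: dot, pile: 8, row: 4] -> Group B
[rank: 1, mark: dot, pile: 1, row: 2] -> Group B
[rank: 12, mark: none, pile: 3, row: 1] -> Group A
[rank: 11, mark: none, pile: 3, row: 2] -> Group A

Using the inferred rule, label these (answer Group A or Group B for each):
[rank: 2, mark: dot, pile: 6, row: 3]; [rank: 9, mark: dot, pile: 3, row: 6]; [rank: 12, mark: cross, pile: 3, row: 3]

The pattern is that an item is 'Group A' exactly when: rank ≥ 9.
[rank: 2, mark: dot, pile: 6, row: 3] → rank = 2 → Group B. [rank: 9, mark: dot, pile: 3, row: 6] → rank = 9 → Group A. [rank: 12, mark: cross, pile: 3, row: 3] → rank = 12 → Group A.

Group B, Group A, Group A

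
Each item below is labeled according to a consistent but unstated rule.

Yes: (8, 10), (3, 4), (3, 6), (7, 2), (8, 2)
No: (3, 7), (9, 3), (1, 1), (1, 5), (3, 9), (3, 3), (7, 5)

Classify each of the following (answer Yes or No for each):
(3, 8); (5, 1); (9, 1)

The common property of the 'Yes' items is: second is even. No 'No' item has it.
(3, 8): second 8, has this property → Yes. (5, 1): second 1, doesn't qualify → No. (9, 1): second 1, doesn't qualify → No.

Yes, No, No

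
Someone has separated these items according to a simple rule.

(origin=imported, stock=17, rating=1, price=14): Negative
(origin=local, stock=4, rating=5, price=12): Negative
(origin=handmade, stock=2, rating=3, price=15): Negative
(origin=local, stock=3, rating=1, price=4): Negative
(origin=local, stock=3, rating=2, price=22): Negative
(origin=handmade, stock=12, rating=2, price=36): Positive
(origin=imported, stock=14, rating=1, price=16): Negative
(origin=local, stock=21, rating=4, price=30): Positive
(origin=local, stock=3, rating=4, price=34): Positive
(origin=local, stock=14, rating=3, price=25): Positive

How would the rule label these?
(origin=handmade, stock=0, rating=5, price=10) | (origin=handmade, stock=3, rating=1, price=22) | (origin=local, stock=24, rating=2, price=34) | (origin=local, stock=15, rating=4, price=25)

Negative, Negative, Positive, Positive

'Positive' ⟺ price ≥ 25.
(origin=handmade, stock=0, rating=5, price=10) → price = 10 → Negative. (origin=handmade, stock=3, rating=1, price=22) → price = 22 → Negative. (origin=local, stock=24, rating=2, price=34) → price = 34 → Positive. (origin=local, stock=15, rating=4, price=25) → price = 25 → Positive.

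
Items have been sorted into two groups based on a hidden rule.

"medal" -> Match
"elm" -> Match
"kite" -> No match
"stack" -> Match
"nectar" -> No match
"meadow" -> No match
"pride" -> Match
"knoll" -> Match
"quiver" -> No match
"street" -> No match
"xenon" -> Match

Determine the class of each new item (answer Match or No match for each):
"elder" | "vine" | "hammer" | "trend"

One predicate separates the groups cleanly: odd length.
"elder" → length 5 → Match. "vine" → length 4 → No match. "hammer" → length 6 → No match. "trend" → length 5 → Match.

Match, No match, No match, Match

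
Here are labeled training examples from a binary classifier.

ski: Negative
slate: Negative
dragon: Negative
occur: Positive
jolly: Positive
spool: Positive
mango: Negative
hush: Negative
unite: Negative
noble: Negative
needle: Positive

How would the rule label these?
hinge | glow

'Positive' ⟺ has a double letter.

Negative, Negative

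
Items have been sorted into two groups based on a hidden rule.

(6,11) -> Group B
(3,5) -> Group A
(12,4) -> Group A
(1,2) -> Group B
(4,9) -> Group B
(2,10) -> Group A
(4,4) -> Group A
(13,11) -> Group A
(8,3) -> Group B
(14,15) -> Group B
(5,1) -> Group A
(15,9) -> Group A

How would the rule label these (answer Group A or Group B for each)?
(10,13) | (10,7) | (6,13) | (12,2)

The rule appears to be: sum is even.

Group B, Group B, Group B, Group A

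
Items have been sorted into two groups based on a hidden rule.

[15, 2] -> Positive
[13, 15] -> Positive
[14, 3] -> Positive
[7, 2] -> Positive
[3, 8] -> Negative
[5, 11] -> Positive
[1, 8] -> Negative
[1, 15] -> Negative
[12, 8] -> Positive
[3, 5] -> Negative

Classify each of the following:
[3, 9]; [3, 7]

The common property of the 'Positive' items is: first ≥ 5. No 'Negative' item has it.
[3, 9] — first 3, hence Negative.
[3, 7] — first 3, hence Negative.

Negative, Negative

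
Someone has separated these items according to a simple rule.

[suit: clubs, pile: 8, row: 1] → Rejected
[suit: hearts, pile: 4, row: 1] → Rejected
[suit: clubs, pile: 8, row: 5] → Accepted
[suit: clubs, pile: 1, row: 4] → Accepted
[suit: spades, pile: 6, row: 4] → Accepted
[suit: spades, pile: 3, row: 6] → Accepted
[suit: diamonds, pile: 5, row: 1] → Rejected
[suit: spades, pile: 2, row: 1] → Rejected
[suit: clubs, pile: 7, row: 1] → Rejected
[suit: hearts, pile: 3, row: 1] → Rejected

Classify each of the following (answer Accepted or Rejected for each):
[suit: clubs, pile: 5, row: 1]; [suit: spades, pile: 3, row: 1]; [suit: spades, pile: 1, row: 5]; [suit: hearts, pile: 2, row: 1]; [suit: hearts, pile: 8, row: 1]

Rejected, Rejected, Accepted, Rejected, Rejected

A rule that fits every label: row ≥ 4 — true of each 'Accepted' example, false of each 'Rejected' one.
[suit: clubs, pile: 5, row: 1]: row = 1 — doesn't qualify, so Rejected. [suit: spades, pile: 3, row: 1]: row = 1 — doesn't qualify, so Rejected. [suit: spades, pile: 1, row: 5]: row = 5 — meets the rule, so Accepted. [suit: hearts, pile: 2, row: 1]: row = 1 — doesn't qualify, so Rejected. [suit: hearts, pile: 8, row: 1]: row = 1 — doesn't qualify, so Rejected.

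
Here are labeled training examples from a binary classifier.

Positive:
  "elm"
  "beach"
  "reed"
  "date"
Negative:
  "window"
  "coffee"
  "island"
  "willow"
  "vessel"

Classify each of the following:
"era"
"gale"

All 'Positive' examples share one property — length ≤ 5 — and every 'Negative' example lacks it.

Positive, Positive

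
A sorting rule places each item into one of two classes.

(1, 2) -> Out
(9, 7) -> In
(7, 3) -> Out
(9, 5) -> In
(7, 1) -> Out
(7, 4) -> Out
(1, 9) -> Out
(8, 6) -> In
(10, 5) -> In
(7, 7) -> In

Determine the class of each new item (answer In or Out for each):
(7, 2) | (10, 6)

Out, In

The simplest hypothesis consistent with all the labels is: sum ≥ 14.
(7, 2): 7+2 = 9 — fails the rule, so Out.
(10, 6): 10+6 = 16 — passes, so In.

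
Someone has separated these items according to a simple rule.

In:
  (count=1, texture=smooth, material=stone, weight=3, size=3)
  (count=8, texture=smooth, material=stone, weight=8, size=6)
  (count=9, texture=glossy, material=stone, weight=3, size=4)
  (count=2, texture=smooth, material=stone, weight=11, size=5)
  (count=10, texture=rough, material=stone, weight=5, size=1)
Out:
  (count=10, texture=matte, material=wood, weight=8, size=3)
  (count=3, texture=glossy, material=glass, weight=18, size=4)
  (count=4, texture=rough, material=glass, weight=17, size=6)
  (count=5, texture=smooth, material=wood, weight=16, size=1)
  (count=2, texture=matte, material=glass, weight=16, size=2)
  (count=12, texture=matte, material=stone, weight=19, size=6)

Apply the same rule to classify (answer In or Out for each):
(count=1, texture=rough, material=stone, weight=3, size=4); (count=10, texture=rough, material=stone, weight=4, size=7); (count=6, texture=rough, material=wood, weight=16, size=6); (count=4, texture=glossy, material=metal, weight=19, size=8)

The distinguishing property — material is stone AND count ≤ 10 — holds for all the 'In' cases and none of the 'Out' cases.
(count=1, texture=rough, material=stone, weight=3, size=4) → material is stone, count = 1 → In.
(count=10, texture=rough, material=stone, weight=4, size=7) → material is stone, count = 10 → In.
(count=6, texture=rough, material=wood, weight=16, size=6) → material is wood, count = 6 → Out.
(count=4, texture=glossy, material=metal, weight=19, size=8) → material is metal, count = 4 → Out.

In, In, Out, Out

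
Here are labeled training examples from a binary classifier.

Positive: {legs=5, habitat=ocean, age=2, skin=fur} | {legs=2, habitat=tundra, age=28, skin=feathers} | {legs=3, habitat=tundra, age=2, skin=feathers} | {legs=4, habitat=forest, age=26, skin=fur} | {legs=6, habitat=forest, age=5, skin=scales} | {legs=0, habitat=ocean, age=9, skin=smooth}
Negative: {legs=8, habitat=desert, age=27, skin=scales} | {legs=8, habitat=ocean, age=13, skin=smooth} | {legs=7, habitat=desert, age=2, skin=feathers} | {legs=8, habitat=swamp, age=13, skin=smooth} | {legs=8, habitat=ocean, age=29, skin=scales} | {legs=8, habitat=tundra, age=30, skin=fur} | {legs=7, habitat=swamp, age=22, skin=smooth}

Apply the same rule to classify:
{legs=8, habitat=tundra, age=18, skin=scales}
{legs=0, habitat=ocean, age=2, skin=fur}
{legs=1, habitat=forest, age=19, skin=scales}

All 'Positive' examples share one property — legs ≤ 6 — and every 'Negative' example lacks it.
{legs=8, habitat=tundra, age=18, skin=scales}: Negative (legs = 8).
{legs=0, habitat=ocean, age=2, skin=fur}: Positive (legs = 0).
{legs=1, habitat=forest, age=19, skin=scales}: Positive (legs = 1).

Negative, Positive, Positive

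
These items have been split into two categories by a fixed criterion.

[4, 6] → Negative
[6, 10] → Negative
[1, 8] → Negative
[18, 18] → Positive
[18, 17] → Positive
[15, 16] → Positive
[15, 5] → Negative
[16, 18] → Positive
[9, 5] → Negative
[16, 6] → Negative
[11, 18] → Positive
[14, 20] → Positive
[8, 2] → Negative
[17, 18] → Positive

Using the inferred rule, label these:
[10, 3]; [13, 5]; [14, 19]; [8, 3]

Negative, Negative, Positive, Negative

The distinguishing property — sum ≥ 29 — holds for all the 'Positive' cases and none of the 'Negative' cases.
[10, 3]: 10+3 = 13 — doesn't match, so Negative. [13, 5]: 13+5 = 18 — doesn't match, so Negative. [14, 19]: 14+19 = 33 — has this property, so Positive. [8, 3]: 8+3 = 11 — doesn't match, so Negative.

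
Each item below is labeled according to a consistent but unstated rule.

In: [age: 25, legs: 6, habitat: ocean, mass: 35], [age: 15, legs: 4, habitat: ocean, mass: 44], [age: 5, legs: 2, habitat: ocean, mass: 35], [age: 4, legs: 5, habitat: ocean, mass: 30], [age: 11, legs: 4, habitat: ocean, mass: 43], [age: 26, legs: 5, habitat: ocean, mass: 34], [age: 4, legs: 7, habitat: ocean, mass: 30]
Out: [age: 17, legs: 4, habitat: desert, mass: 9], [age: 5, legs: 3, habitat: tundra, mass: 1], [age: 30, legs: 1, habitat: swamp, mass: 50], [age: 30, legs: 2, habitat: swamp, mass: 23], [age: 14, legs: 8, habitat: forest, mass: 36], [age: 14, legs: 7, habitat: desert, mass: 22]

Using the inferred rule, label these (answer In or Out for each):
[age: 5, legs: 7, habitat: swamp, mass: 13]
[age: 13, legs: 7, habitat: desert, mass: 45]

The pattern is that an item is 'In' exactly when: habitat is ocean.
Out: [age: 5, legs: 7, habitat: swamp, mass: 13], since habitat is swamp. Out: [age: 13, legs: 7, habitat: desert, mass: 45], since habitat is desert.

Out, Out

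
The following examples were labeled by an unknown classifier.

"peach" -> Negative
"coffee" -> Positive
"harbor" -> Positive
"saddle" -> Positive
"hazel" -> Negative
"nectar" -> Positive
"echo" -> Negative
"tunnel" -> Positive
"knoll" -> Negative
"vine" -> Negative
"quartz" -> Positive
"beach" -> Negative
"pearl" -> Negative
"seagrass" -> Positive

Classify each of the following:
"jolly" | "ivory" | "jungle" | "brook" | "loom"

Negative, Negative, Positive, Negative, Negative

'Positive' ⟺ length ≥ 6.
"jolly": length 5 — doesn't match, so Negative.
"ivory": length 5 — doesn't match, so Negative.
"jungle": length 6 — has this property, so Positive.
"brook": length 5 — doesn't match, so Negative.
"loom": length 4 — doesn't match, so Negative.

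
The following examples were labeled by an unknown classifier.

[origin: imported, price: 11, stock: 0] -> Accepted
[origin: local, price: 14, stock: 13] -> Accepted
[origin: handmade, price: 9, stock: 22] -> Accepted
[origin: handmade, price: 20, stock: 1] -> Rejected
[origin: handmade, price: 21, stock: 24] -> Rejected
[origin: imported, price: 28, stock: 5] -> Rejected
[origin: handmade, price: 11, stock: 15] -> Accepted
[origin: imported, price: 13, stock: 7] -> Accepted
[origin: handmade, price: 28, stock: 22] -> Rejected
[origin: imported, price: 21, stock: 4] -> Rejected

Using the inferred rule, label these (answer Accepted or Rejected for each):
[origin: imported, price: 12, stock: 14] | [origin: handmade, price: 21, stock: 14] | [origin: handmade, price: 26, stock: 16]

Accepted, Rejected, Rejected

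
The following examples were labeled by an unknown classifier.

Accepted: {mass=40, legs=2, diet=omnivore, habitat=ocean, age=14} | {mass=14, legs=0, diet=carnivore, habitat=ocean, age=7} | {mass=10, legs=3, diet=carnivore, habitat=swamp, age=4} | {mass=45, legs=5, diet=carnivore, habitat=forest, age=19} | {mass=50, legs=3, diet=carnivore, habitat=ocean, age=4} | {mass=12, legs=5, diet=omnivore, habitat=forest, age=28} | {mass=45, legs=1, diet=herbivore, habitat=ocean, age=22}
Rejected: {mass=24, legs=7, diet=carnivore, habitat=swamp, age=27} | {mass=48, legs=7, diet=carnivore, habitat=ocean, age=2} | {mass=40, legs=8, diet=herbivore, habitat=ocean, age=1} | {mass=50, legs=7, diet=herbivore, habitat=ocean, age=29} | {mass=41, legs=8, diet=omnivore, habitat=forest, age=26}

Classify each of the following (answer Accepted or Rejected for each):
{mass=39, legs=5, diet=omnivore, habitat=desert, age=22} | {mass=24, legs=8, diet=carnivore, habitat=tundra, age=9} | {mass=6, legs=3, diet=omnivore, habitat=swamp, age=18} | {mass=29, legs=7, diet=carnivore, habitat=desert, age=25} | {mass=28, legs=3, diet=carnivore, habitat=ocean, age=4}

Accepted, Rejected, Accepted, Rejected, Accepted

The rule appears to be: legs ≤ 5.
{mass=39, legs=5, diet=omnivore, habitat=desert, age=22} → legs = 5 → Accepted. {mass=24, legs=8, diet=carnivore, habitat=tundra, age=9} → legs = 8 → Rejected. {mass=6, legs=3, diet=omnivore, habitat=swamp, age=18} → legs = 3 → Accepted. {mass=29, legs=7, diet=carnivore, habitat=desert, age=25} → legs = 7 → Rejected. {mass=28, legs=3, diet=carnivore, habitat=ocean, age=4} → legs = 3 → Accepted.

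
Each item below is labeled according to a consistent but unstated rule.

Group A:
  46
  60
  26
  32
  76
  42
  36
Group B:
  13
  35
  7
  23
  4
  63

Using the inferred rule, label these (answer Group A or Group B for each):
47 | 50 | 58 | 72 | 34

The distinguishing property — even AND at least 7 — holds for all the 'Group A' cases and none of the 'Group B' cases.
47 → 47 is odd, 47 ≥ 7 → Group B.
50 → 50 is even, 50 ≥ 7 → Group A.
58 → 58 is even, 58 ≥ 7 → Group A.
72 → 72 is even, 72 ≥ 7 → Group A.
34 → 34 is even, 34 ≥ 7 → Group A.

Group B, Group A, Group A, Group A, Group A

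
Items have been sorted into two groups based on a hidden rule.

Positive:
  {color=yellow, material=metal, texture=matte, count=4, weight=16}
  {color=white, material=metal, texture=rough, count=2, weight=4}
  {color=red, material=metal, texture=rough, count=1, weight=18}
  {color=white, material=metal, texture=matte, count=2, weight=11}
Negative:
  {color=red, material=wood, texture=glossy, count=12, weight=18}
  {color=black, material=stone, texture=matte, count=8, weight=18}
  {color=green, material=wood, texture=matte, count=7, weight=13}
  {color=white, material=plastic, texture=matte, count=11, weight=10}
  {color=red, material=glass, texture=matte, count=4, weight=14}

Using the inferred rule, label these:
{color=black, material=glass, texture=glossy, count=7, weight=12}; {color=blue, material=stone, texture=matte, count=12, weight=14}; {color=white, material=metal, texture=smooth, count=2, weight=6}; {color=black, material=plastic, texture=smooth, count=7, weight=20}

'Positive' ⟺ material is metal.
Negative: {color=black, material=glass, texture=glossy, count=7, weight=12}, since material is glass.
Negative: {color=blue, material=stone, texture=matte, count=12, weight=14}, since material is stone.
Positive: {color=white, material=metal, texture=smooth, count=2, weight=6}, since material is metal.
Negative: {color=black, material=plastic, texture=smooth, count=7, weight=20}, since material is plastic.

Negative, Negative, Positive, Negative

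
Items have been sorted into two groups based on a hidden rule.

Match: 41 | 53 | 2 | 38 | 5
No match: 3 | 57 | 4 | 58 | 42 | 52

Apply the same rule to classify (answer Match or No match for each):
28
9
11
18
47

No match, No match, Match, No match, Match

'Match' ⟺ ≡ 2 (mod 3).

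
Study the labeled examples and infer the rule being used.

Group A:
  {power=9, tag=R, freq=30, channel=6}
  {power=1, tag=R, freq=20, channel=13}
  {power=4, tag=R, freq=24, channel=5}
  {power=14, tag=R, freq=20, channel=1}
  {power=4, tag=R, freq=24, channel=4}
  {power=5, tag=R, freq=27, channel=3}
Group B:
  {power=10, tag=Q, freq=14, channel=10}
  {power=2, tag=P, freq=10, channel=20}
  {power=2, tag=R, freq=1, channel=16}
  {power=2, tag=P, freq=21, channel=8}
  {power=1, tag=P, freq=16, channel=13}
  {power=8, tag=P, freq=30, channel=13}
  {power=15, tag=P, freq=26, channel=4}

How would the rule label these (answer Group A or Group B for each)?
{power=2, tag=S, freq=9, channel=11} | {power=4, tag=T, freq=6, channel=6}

Group B, Group B

A rule that fits every label: tag is R AND freq ≥ 10 — true of each 'Group A' example, false of each 'Group B' one.
{power=2, tag=S, freq=9, channel=11} → tag is S, freq = 9 → Group B.
{power=4, tag=T, freq=6, channel=6} → tag is T, freq = 6 → Group B.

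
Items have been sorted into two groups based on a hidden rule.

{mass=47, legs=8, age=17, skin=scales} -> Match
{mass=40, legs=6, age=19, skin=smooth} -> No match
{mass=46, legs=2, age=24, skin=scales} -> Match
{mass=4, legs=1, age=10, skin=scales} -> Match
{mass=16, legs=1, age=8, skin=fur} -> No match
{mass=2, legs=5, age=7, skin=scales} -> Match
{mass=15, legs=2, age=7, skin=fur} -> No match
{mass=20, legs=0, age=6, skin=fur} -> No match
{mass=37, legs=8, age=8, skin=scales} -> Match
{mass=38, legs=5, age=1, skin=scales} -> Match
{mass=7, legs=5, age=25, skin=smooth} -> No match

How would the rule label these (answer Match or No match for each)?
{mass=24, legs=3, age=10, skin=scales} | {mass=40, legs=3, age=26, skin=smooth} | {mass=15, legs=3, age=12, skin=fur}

Looking at the examples, the only property every 'Match' case has and every 'No match' case lacks is: skin is scales.
{mass=24, legs=3, age=10, skin=scales}: skin is scales, qualifies → Match. {mass=40, legs=3, age=26, skin=smooth}: skin is smooth, does not fit → No match. {mass=15, legs=3, age=12, skin=fur}: skin is fur, does not fit → No match.

Match, No match, No match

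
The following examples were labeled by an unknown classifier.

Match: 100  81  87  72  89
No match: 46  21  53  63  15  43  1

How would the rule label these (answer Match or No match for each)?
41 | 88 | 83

No match, Match, Match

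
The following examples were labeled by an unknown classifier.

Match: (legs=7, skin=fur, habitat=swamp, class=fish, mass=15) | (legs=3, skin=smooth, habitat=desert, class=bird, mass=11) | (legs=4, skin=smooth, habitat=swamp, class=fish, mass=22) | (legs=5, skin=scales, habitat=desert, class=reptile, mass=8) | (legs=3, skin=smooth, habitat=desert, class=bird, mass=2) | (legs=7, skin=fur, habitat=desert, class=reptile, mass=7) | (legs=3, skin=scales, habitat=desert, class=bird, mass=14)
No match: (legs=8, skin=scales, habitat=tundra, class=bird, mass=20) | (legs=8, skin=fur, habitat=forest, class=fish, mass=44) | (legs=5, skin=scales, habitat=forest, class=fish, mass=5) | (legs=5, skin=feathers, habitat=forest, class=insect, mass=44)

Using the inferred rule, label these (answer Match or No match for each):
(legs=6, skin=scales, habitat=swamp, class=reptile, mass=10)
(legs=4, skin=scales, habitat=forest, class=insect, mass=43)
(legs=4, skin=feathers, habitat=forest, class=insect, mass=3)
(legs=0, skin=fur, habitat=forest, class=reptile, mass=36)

A rule that fits every label: habitat is desert OR habitat is swamp — true of each 'Match' example, false of each 'No match' one.

Match, No match, No match, No match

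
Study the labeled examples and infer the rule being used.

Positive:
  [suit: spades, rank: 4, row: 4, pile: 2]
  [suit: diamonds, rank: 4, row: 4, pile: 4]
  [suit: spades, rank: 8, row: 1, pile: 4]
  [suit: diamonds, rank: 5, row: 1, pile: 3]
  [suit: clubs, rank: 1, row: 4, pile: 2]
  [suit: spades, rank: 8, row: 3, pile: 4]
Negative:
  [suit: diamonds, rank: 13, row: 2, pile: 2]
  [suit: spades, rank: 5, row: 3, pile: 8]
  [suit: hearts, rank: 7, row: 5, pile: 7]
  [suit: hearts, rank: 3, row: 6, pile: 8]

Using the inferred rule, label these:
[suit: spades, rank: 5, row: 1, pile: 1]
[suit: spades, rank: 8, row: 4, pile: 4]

The rule appears to be: pile ≤ 4 AND rank ≤ 8.
[suit: spades, rank: 5, row: 1, pile: 1]: pile = 1, rank = 5, has this property → Positive. [suit: spades, rank: 8, row: 4, pile: 4]: pile = 4, rank = 8, has this property → Positive.

Positive, Positive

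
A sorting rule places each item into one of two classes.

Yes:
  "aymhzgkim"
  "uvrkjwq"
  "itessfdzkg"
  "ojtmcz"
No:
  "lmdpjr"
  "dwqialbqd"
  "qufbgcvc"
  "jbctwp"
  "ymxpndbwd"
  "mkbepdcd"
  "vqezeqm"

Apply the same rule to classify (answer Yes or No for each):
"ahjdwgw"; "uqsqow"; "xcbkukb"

Yes, Yes, No

'Yes' ⟺ starts with a vowel.
Yes: "ahjdwgw", since starts with 'a'.
Yes: "uqsqow", since starts with 'u'.
No: "xcbkukb", since starts with 'x'.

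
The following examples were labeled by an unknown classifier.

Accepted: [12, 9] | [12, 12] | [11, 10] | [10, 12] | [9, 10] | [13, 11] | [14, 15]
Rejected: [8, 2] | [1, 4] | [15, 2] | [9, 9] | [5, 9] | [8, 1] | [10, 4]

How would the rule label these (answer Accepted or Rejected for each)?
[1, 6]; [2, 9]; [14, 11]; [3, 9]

The rule appears to be: sum ≥ 19.
[1, 6] → 1+6 = 7 → Rejected. [2, 9] → 2+9 = 11 → Rejected. [14, 11] → 14+11 = 25 → Accepted. [3, 9] → 3+9 = 12 → Rejected.

Rejected, Rejected, Accepted, Rejected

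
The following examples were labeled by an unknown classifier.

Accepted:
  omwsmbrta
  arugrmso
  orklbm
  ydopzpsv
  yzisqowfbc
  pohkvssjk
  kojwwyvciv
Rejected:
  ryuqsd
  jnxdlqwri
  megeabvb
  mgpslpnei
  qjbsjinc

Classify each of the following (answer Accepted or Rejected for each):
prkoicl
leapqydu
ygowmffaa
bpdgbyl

Checking candidate rules against both groups, what survives is: contains 'o'.

Accepted, Rejected, Accepted, Rejected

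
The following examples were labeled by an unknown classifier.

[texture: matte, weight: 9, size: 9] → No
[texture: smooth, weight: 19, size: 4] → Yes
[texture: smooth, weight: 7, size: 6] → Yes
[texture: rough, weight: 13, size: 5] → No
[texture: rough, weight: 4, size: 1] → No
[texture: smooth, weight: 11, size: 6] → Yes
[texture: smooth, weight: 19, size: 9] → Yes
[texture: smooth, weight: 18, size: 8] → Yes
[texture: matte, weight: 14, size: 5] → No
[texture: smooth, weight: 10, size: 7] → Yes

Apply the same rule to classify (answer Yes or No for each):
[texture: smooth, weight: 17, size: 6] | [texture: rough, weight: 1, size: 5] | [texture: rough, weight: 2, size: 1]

Yes, No, No

The common property of the 'Yes' items is: texture is smooth. No 'No' item has it.
Yes: [texture: smooth, weight: 17, size: 6], since texture is smooth.
No: [texture: rough, weight: 1, size: 5], since texture is rough.
No: [texture: rough, weight: 2, size: 1], since texture is rough.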